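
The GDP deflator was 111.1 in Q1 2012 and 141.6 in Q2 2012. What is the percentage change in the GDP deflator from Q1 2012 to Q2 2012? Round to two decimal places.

27.45%

Change = (141.6 − 111.1) / 111.1 × 100
       = 30.5 / 111.1 × 100 = 27.4527%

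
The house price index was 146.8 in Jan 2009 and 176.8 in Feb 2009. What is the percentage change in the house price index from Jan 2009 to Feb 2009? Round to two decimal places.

20.44%

Change = (176.8 − 146.8) / 146.8 × 100
       = 30.0 / 146.8 × 100 = 20.4360%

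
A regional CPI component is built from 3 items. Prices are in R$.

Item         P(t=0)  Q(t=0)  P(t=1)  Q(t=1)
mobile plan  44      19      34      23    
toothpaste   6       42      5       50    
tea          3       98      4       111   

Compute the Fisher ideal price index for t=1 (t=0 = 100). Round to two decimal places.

Laspeyres component (base-period weights):
ΣP(t=1)Q(t=0) = 34×19 + 5×42 + 4×98 = 646 + 210 + 392 = 1248
ΣP(t=0)Q(t=0) = 44×19 + 6×42 + 3×98 = 836 + 252 + 294 = 1382
L = 1248 / 1382 × 100 = 90.3039
Paasche component (current-period weights):
ΣP(t=1)Q(t=1) = 34×23 + 5×50 + 4×111 = 782 + 250 + 444 = 1476
ΣP(t=0)Q(t=1) = 44×23 + 6×50 + 3×111 = 1012 + 300 + 333 = 1645
P = 1476 / 1645 × 100 = 89.7264
Fisher = √(L × P) = √(90.3039 × 89.7264) = 90.0147

90.01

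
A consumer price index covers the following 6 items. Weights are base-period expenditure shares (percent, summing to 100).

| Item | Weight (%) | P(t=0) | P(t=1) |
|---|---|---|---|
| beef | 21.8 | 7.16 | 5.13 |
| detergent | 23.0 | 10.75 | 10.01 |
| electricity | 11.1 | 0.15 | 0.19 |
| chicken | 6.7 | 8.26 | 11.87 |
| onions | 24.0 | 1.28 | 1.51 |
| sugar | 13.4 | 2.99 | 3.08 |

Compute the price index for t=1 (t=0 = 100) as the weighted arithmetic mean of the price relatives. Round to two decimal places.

beef: 21.8 × (5.13/7.16) = 21.8 × 0.716480 = 15.6193
detergent: 23.0 × (10.01/10.75) = 23.0 × 0.931163 = 21.4167
electricity: 11.1 × (0.19/0.15) = 11.1 × 1.266667 = 14.0600
chicken: 6.7 × (11.87/8.26) = 6.7 × 1.437046 = 9.6282
onions: 24.0 × (1.51/1.28) = 24.0 × 1.179688 = 28.3125
sugar: 13.4 × (3.08/2.99) = 13.4 × 1.030100 = 13.8033
Index = Σ wᵢ·(p₁ᵢ/p₀ᵢ) = 15.6193 + 21.4167 + 14.0600 + 9.6282 + 28.3125 + 13.8033 = 102.8401

102.84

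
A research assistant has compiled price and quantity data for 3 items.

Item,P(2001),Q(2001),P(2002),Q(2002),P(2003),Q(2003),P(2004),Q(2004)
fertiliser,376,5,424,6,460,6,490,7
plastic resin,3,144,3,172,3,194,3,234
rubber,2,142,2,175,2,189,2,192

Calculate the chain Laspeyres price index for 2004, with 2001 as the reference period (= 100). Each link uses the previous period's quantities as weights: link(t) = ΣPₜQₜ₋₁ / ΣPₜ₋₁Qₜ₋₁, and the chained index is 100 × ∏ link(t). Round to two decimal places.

Link 2001→2002:
ΣP(2002)Q(2001) = 424×5 + 3×144 + 2×142 = 2120 + 432 + 284 = 2836
ΣP(2001)Q(2001) = 376×5 + 3×144 + 2×142 = 1880 + 432 + 284 = 2596
link = 2836/2596 = 1.092450
Link 2002→2003:
ΣP(2003)Q(2002) = 460×6 + 3×172 + 2×175 = 2760 + 516 + 350 = 3626
ΣP(2002)Q(2002) = 424×6 + 3×172 + 2×175 = 2544 + 516 + 350 = 3410
link = 3626/3410 = 1.063343
Link 2003→2004:
ΣP(2004)Q(2003) = 490×6 + 3×194 + 2×189 = 2940 + 582 + 378 = 3900
ΣP(2003)Q(2003) = 460×6 + 3×194 + 2×189 = 2760 + 582 + 378 = 3720
link = 3900/3720 = 1.048387
Chained index = 100 × 1.092450 × 1.063343 × 1.048387 = 121.7858

121.79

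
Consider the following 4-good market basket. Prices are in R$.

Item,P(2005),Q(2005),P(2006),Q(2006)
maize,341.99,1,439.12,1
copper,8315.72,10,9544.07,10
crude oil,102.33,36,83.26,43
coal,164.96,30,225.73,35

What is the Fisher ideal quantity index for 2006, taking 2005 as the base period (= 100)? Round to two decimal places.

101.65

Laspeyres component (base-period weights):
ΣP(2005)Q(2006) = 341.99×1 + 8315.72×10 + 102.33×43 + 164.96×35 = 341.99 + 83157.2 + 4400.19 + 5773.6 = 93672.98
ΣP(2005)Q(2005) = 341.99×1 + 8315.72×10 + 102.33×36 + 164.96×30 = 341.99 + 83157.2 + 3683.88 + 4948.8 = 92131.87
L = 93672.98 / 92131.87 × 100 = 101.6727
Paasche component (current-period weights):
ΣP(2006)Q(2006) = 439.12×1 + 9544.07×10 + 83.26×43 + 225.73×35 = 439.12 + 95440.7 + 3580.18 + 7900.55 = 107360.55
ΣP(2006)Q(2005) = 439.12×1 + 9544.07×10 + 83.26×36 + 225.73×30 = 439.12 + 95440.7 + 2997.36 + 6771.9 = 105649.08
P = 107360.55 / 105649.08 × 100 = 101.6200
Fisher = √(L × P) = √(101.6727 × 101.6200) = 101.6463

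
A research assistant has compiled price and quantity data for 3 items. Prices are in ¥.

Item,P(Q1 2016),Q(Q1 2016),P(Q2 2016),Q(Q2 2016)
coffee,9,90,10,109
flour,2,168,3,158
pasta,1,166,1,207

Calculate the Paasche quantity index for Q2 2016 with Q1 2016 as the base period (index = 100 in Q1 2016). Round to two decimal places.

Paasche quantity index uses current-period prices as weights.
ΣP(Q2 2016)·Q(Q2 2016) = 10×109 + 3×158 + 1×207 = 1090 + 474 + 207 = 1771
ΣP(Q2 2016)·Q(Q1 2016) = 10×90 + 3×168 + 1×166 = 900 + 504 + 166 = 1570
Index = 1771 / 1570 × 100 = 112.8025

112.80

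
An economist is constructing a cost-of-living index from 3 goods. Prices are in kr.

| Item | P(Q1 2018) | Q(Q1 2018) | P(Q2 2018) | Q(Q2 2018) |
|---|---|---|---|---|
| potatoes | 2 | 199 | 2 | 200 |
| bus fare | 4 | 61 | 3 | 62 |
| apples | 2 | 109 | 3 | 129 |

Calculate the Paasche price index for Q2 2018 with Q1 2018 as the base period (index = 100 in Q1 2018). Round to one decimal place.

Paasche price index uses current-period quantities as weights.
ΣP(Q2 2018)·Q(Q2 2018) = 2×200 + 3×62 + 3×129 = 400 + 186 + 387 = 973
ΣP(Q1 2018)·Q(Q2 2018) = 2×200 + 4×62 + 2×129 = 400 + 248 + 258 = 906
Index = 973 / 906 × 100 = 107.3951

107.4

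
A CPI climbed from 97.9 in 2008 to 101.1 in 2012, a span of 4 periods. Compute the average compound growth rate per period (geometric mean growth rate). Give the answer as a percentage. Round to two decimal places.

0.81%

Growth factor = (101.1/97.9)^(1/4) = (1.032686)^(1/4) = 1.008073
Growth rate = 1.008073 − 1 = 0.008073 = 0.8073%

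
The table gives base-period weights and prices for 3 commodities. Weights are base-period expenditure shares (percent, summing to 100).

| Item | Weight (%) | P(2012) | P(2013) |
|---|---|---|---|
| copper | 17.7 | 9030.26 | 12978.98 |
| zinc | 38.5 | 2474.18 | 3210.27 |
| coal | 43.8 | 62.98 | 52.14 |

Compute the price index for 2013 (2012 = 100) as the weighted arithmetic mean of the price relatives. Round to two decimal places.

111.66

copper: 17.7 × (12978.98/9030.26) = 17.7 × 1.437276 = 25.4398
zinc: 38.5 × (3210.27/2474.18) = 38.5 × 1.297509 = 49.9541
coal: 43.8 × (52.14/62.98) = 43.8 × 0.827882 = 36.2612
Index = Σ wᵢ·(p₁ᵢ/p₀ᵢ) = 25.4398 + 49.9541 + 36.2612 = 111.6551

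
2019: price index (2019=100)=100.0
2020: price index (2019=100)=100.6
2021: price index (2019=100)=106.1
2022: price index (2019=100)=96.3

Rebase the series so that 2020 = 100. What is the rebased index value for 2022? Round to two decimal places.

95.73

Rebased(2022) = 96.3 / 100.6 × 100 = 95.7256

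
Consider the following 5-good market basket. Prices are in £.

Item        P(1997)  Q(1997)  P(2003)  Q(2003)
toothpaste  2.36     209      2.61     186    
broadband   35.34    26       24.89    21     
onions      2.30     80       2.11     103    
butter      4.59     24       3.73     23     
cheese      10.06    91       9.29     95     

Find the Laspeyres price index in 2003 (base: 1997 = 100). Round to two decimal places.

87.59

Laspeyres price index uses base-period quantities as weights.
ΣP(2003)·Q(1997) = 2.61×209 + 24.89×26 + 2.11×80 + 3.73×24 + 9.29×91 = 545.49 + 647.14 + 168.8 + 89.52 + 845.39 = 2296.34
ΣP(1997)·Q(1997) = 2.36×209 + 35.34×26 + 2.30×80 + 4.59×24 + 10.06×91 = 493.24 + 918.84 + 184 + 110.16 + 915.46 = 2621.7
Index = 2296.34 / 2621.7 × 100 = 87.5897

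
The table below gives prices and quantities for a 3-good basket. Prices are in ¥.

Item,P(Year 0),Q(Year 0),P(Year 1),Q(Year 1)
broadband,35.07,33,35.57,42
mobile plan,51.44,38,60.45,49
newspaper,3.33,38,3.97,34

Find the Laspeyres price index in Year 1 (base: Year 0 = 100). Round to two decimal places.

111.83

Laspeyres price index uses base-period quantities as weights.
ΣP(Year 1)·Q(Year 0) = 35.57×33 + 60.45×38 + 3.97×38 = 1173.81 + 2297.1 + 150.86 = 3621.77
ΣP(Year 0)·Q(Year 0) = 35.07×33 + 51.44×38 + 3.33×38 = 1157.31 + 1954.72 + 126.54 = 3238.57
Index = 3621.77 / 3238.57 × 100 = 111.8324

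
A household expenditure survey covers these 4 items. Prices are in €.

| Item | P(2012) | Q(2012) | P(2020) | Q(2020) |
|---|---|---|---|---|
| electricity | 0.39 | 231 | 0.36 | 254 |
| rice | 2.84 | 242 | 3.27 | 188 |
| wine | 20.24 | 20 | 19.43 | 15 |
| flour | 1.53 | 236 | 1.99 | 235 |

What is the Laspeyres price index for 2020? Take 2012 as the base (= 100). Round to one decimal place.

112.3

Laspeyres price index uses base-period quantities as weights.
ΣP(2020)·Q(2012) = 0.36×231 + 3.27×242 + 19.43×20 + 1.99×236 = 83.16 + 791.34 + 388.6 + 469.64 = 1732.74
ΣP(2012)·Q(2012) = 0.39×231 + 2.84×242 + 20.24×20 + 1.53×236 = 90.09 + 687.28 + 404.8 + 361.08 = 1543.25
Index = 1732.74 / 1543.25 × 100 = 112.2786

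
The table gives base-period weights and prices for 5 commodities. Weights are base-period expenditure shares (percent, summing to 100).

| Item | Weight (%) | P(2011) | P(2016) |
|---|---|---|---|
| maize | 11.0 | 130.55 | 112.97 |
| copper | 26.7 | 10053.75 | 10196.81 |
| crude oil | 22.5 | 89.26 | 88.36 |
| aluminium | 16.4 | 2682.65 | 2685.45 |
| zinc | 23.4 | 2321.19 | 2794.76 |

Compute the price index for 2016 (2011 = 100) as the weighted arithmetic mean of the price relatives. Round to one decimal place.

maize: 11.0 × (112.97/130.55) = 11.0 × 0.865339 = 9.5187
copper: 26.7 × (10196.81/10053.75) = 26.7 × 1.014230 = 27.0799
crude oil: 22.5 × (88.36/89.26) = 22.5 × 0.989917 = 22.2731
aluminium: 16.4 × (2685.45/2682.65) = 16.4 × 1.001044 = 16.4171
zinc: 23.4 × (2794.76/2321.19) = 23.4 × 1.204020 = 28.1741
Index = Σ wᵢ·(p₁ᵢ/p₀ᵢ) = 9.5187 + 27.0799 + 22.2731 + 16.4171 + 28.1741 = 103.4630

103.5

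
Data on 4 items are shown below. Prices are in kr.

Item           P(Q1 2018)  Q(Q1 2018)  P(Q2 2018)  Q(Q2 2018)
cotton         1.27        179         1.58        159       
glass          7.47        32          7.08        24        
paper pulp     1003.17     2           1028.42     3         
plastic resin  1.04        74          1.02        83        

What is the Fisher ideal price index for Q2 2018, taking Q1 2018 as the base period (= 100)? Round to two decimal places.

103.44

Laspeyres component (base-period weights):
ΣP(Q2 2018)Q(Q1 2018) = 1.58×179 + 7.08×32 + 1028.42×2 + 1.02×74 = 282.82 + 226.56 + 2056.84 + 75.48 = 2641.7
ΣP(Q1 2018)Q(Q1 2018) = 1.27×179 + 7.47×32 + 1003.17×2 + 1.04×74 = 227.33 + 239.04 + 2006.34 + 76.96 = 2549.67
L = 2641.7 / 2549.67 × 100 = 103.6095
Paasche component (current-period weights):
ΣP(Q2 2018)Q(Q2 2018) = 1.58×159 + 7.08×24 + 1028.42×3 + 1.02×83 = 251.22 + 169.92 + 3085.26 + 84.66 = 3591.06
ΣP(Q1 2018)Q(Q2 2018) = 1.27×159 + 7.47×24 + 1003.17×3 + 1.04×83 = 201.93 + 179.28 + 3009.51 + 86.32 = 3477.04
P = 3591.06 / 3477.04 × 100 = 103.2792
Fisher = √(L × P) = √(103.6095 × 103.2792) = 103.4442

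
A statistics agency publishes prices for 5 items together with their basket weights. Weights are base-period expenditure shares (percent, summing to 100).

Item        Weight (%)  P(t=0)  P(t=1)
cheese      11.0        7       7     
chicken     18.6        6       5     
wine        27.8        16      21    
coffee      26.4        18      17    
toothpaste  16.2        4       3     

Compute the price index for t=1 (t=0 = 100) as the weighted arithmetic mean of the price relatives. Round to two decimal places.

100.07

cheese: 11.0 × (7/7) = 11.0 × 1.000000 = 11.0000
chicken: 18.6 × (5/6) = 18.6 × 0.833333 = 15.5000
wine: 27.8 × (21/16) = 27.8 × 1.312500 = 36.4875
coffee: 26.4 × (17/18) = 26.4 × 0.944444 = 24.9333
toothpaste: 16.2 × (3/4) = 16.2 × 0.750000 = 12.1500
Index = Σ wᵢ·(p₁ᵢ/p₀ᵢ) = 11.0000 + 15.5000 + 36.4875 + 24.9333 + 12.1500 = 100.0708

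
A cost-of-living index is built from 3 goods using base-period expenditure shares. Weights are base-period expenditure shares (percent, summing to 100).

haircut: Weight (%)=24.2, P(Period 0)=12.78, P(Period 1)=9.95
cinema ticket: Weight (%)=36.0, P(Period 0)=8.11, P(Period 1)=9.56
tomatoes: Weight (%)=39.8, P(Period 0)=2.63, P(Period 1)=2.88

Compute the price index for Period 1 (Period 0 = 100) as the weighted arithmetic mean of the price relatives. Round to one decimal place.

104.9

haircut: 24.2 × (9.95/12.78) = 24.2 × 0.778560 = 18.8412
cinema ticket: 36.0 × (9.56/8.11) = 36.0 × 1.178792 = 42.4365
tomatoes: 39.8 × (2.88/2.63) = 39.8 × 1.095057 = 43.5833
Index = Σ wᵢ·(p₁ᵢ/p₀ᵢ) = 18.8412 + 42.4365 + 43.5833 = 104.8609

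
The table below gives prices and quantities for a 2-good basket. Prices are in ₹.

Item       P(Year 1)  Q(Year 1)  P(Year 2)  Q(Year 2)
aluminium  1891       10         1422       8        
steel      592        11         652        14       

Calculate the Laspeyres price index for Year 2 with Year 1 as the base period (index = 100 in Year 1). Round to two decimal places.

84.15

Laspeyres price index uses base-period quantities as weights.
ΣP(Year 2)·Q(Year 1) = 1422×10 + 652×11 = 14220 + 7172 = 21392
ΣP(Year 1)·Q(Year 1) = 1891×10 + 592×11 = 18910 + 6512 = 25422
Index = 21392 / 25422 × 100 = 84.1476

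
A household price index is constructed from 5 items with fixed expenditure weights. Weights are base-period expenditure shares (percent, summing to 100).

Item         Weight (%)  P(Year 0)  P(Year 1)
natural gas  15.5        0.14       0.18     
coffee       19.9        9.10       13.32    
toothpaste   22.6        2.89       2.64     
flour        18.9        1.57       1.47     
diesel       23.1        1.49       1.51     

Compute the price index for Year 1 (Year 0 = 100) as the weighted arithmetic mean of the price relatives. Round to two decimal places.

natural gas: 15.5 × (0.18/0.14) = 15.5 × 1.285714 = 19.9286
coffee: 19.9 × (13.32/9.10) = 19.9 × 1.463736 = 29.1284
toothpaste: 22.6 × (2.64/2.89) = 22.6 × 0.913495 = 20.6450
flour: 18.9 × (1.47/1.57) = 18.9 × 0.936306 = 17.6962
diesel: 23.1 × (1.51/1.49) = 23.1 × 1.013423 = 23.4101
Index = Σ wᵢ·(p₁ᵢ/p₀ᵢ) = 19.9286 + 29.1284 + 20.6450 + 17.6962 + 23.4101 = 110.8082

110.81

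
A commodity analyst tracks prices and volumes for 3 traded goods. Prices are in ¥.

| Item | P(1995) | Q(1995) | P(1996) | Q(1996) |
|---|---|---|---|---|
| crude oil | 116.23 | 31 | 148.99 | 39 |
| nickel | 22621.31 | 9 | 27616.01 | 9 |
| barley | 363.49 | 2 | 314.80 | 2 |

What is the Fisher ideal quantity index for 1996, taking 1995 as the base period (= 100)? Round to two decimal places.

100.46

Laspeyres component (base-period weights):
ΣP(1995)Q(1996) = 116.23×39 + 22621.31×9 + 363.49×2 = 4532.97 + 203591.79 + 726.98 = 208851.74
ΣP(1995)Q(1995) = 116.23×31 + 22621.31×9 + 363.49×2 = 3603.13 + 203591.79 + 726.98 = 207921.9
L = 208851.74 / 207921.9 × 100 = 100.4472
Paasche component (current-period weights):
ΣP(1996)Q(1996) = 148.99×39 + 27616.01×9 + 314.80×2 = 5810.61 + 248544.09 + 629.6 = 254984.3
ΣP(1996)Q(1995) = 148.99×31 + 27616.01×9 + 314.80×2 = 4618.69 + 248544.09 + 629.6 = 253792.38
P = 254984.3 / 253792.38 × 100 = 100.4696
Fisher = √(L × P) = √(100.4472 × 100.4696) = 100.4584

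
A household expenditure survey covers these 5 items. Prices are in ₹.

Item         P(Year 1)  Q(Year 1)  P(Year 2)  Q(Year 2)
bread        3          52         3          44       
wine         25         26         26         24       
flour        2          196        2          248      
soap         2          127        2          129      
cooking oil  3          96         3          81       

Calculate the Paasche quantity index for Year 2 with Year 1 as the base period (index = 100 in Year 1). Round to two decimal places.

Paasche quantity index uses current-period prices as weights.
ΣP(Year 2)·Q(Year 2) = 3×44 + 26×24 + 2×248 + 2×129 + 3×81 = 132 + 624 + 496 + 258 + 243 = 1753
ΣP(Year 2)·Q(Year 1) = 3×52 + 26×26 + 2×196 + 2×127 + 3×96 = 156 + 676 + 392 + 254 + 288 = 1766
Index = 1753 / 1766 × 100 = 99.2639

99.26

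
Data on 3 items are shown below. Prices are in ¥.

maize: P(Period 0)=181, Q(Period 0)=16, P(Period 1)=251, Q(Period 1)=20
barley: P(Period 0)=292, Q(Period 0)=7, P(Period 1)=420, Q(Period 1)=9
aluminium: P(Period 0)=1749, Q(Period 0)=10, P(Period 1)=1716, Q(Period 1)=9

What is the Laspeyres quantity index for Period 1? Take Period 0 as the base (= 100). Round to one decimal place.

Laspeyres quantity index uses base-period prices as weights.
ΣP(Period 0)·Q(Period 1) = 181×20 + 292×9 + 1749×9 = 3620 + 2628 + 15741 = 21989
ΣP(Period 0)·Q(Period 0) = 181×16 + 292×7 + 1749×10 = 2896 + 2044 + 17490 = 22430
Index = 21989 / 22430 × 100 = 98.0339

98.0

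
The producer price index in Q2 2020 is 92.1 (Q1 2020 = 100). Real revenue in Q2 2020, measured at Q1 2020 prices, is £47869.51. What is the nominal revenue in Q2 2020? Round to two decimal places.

Nominal = Real × (Index/100) = 47869.51 × (92.1/100)
        = 47869.51 × 0.921 = 44087.8187

44087.82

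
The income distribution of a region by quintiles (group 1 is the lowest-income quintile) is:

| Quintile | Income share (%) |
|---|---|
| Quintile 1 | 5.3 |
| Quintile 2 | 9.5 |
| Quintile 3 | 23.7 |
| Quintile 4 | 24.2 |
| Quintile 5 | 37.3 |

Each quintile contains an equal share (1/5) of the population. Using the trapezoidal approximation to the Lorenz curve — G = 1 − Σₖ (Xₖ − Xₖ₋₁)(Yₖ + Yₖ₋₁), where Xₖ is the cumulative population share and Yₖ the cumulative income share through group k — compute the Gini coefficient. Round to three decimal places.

0.315

Cumulative income shares Yₖ: 0.0530, 0.1480, 0.3850, 0.6270, 1.0000
Σ (Xₖ−Xₖ₋₁)(Yₖ+Yₖ₋₁) = (1/5)(0.0530+0.0000) + (1/5)(0.1480+0.0530) + (1/5)(0.3850+0.1480) + (1/5)(0.6270+0.3850) + (1/5)(1.0000+0.6270)
  = 0.0106 + 0.0402 + 0.1066 + 0.2024 + 0.3254 = 0.6852
G = 1 − 0.6852 = 0.3148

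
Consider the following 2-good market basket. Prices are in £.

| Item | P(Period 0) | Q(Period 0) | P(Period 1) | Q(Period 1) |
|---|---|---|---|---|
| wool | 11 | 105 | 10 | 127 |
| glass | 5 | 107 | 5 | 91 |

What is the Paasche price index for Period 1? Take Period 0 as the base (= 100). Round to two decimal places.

93.14

Paasche price index uses current-period quantities as weights.
ΣP(Period 1)·Q(Period 1) = 10×127 + 5×91 = 1270 + 455 = 1725
ΣP(Period 0)·Q(Period 1) = 11×127 + 5×91 = 1397 + 455 = 1852
Index = 1725 / 1852 × 100 = 93.1425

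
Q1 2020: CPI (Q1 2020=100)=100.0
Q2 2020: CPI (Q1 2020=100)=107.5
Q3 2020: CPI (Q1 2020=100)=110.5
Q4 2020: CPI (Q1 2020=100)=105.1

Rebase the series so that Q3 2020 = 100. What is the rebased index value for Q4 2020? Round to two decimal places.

95.11

Rebased(Q4 2020) = 105.1 / 110.5 × 100 = 95.1131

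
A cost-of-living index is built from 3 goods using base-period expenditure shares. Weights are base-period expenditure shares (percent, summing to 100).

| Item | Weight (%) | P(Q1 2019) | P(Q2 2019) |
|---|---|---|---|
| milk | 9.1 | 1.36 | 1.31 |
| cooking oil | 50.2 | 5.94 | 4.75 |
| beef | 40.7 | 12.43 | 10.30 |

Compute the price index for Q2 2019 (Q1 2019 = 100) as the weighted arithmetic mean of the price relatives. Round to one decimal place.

milk: 9.1 × (1.31/1.36) = 9.1 × 0.963235 = 8.7654
cooking oil: 50.2 × (4.75/5.94) = 50.2 × 0.799663 = 40.1431
beef: 40.7 × (10.30/12.43) = 40.7 × 0.828640 = 33.7257
Index = Σ wᵢ·(p₁ᵢ/p₀ᵢ) = 8.7654 + 40.1431 + 33.7257 = 82.6342

82.6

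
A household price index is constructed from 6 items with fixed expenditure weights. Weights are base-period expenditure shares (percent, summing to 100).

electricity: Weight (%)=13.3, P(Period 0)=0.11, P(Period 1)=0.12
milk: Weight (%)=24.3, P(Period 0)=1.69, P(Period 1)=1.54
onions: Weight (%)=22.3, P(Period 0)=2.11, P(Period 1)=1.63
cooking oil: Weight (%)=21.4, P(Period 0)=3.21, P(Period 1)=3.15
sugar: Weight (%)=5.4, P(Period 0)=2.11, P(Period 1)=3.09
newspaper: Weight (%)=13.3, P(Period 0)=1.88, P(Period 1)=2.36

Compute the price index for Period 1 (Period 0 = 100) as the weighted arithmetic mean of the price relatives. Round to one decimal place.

99.5

electricity: 13.3 × (0.12/0.11) = 13.3 × 1.090909 = 14.5091
milk: 24.3 × (1.54/1.69) = 24.3 × 0.911243 = 22.1432
onions: 22.3 × (1.63/2.11) = 22.3 × 0.772512 = 17.2270
cooking oil: 21.4 × (3.15/3.21) = 21.4 × 0.981308 = 21.0000
sugar: 5.4 × (3.09/2.11) = 5.4 × 1.464455 = 7.9081
newspaper: 13.3 × (2.36/1.88) = 13.3 × 1.255319 = 16.6957
Index = Σ wᵢ·(p₁ᵢ/p₀ᵢ) = 14.5091 + 22.1432 + 17.2270 + 21.0000 + 7.9081 + 16.6957 = 99.4831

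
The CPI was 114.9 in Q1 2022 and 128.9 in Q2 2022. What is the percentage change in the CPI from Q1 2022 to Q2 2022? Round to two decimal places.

12.18%

Change = (128.9 − 114.9) / 114.9 × 100
       = 14.0 / 114.9 × 100 = 12.1845%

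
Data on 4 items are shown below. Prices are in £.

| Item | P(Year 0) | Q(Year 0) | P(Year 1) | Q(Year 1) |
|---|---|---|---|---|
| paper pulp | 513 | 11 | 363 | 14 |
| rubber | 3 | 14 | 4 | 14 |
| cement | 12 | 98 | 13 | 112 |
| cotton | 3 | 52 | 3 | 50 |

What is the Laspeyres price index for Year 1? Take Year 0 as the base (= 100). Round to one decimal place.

Laspeyres price index uses base-period quantities as weights.
ΣP(Year 1)·Q(Year 0) = 363×11 + 4×14 + 13×98 + 3×52 = 3993 + 56 + 1274 + 156 = 5479
ΣP(Year 0)·Q(Year 0) = 513×11 + 3×14 + 12×98 + 3×52 = 5643 + 42 + 1176 + 156 = 7017
Index = 5479 / 7017 × 100 = 78.0818

78.1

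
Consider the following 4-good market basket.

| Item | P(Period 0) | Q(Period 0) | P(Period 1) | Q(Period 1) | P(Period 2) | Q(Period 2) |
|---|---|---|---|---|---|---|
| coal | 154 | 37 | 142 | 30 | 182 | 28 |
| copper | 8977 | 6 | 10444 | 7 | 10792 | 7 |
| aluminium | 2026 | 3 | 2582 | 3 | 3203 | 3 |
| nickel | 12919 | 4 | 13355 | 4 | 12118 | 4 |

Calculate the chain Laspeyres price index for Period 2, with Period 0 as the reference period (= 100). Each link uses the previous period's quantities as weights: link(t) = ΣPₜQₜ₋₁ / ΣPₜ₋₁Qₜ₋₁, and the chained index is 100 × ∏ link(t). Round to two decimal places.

110.47

Link Period 0→Period 1:
ΣP(Period 1)Q(Period 0) = 142×37 + 10444×6 + 2582×3 + 13355×4 = 5254 + 62664 + 7746 + 53420 = 129084
ΣP(Period 0)Q(Period 0) = 154×37 + 8977×6 + 2026×3 + 12919×4 = 5698 + 53862 + 6078 + 51676 = 117314
link = 129084/117314 = 1.100329
Link Period 1→Period 2:
ΣP(Period 2)Q(Period 1) = 182×30 + 10792×7 + 3203×3 + 12118×4 = 5460 + 75544 + 9609 + 48472 = 139085
ΣP(Period 1)Q(Period 1) = 142×30 + 10444×7 + 2582×3 + 13355×4 = 4260 + 73108 + 7746 + 53420 = 138534
link = 139085/138534 = 1.003977
Chained index = 100 × 1.100329 × 1.003977 = 110.4705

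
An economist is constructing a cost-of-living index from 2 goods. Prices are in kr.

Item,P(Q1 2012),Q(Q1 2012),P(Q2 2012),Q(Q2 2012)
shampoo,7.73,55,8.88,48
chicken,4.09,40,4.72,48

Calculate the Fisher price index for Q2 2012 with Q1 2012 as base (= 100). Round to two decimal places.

Laspeyres component (base-period weights):
ΣP(Q2 2012)Q(Q1 2012) = 8.88×55 + 4.72×40 = 488.4 + 188.8 = 677.2
ΣP(Q1 2012)Q(Q1 2012) = 7.73×55 + 4.09×40 = 425.15 + 163.6 = 588.75
L = 677.2 / 588.75 × 100 = 115.0234
Paasche component (current-period weights):
ΣP(Q2 2012)Q(Q2 2012) = 8.88×48 + 4.72×48 = 426.24 + 226.56 = 652.8
ΣP(Q1 2012)Q(Q2 2012) = 7.73×48 + 4.09×48 = 371.04 + 196.32 = 567.36
P = 652.8 / 567.36 × 100 = 115.0592
Fisher = √(L × P) = √(115.0234 × 115.0592) = 115.0413

115.04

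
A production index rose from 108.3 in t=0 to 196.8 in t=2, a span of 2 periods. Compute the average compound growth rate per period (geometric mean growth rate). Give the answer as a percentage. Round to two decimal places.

Growth factor = (196.8/108.3)^(1/2) = (1.817175)^(1/2) = 1.348026
Growth rate = 1.348026 − 1 = 0.348026 = 34.8026%

34.80%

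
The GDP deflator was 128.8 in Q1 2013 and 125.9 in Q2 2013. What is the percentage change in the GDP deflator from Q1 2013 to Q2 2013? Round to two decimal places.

Change = (125.9 − 128.8) / 128.8 × 100
       = -2.9 / 128.8 × 100 = -2.2516%

-2.25%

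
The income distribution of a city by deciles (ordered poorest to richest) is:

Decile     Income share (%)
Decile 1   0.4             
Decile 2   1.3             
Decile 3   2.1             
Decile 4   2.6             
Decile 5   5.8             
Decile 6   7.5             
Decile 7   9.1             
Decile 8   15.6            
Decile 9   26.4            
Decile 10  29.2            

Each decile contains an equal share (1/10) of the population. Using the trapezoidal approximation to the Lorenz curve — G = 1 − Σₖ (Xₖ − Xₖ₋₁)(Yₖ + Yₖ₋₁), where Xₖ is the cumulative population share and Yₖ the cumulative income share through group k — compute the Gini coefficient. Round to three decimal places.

0.524

Cumulative income shares Yₖ: 0.0040, 0.0170, 0.0380, 0.0640, 0.1220, 0.1970, 0.2880, 0.4440, 0.7080, 1.0000
Σ (Xₖ−Xₖ₋₁)(Yₖ+Yₖ₋₁) = (1/10)(0.0040+0.0000) + (1/10)(0.0170+0.0040) + (1/10)(0.0380+0.0170) + (1/10)(0.0640+0.0380) + (1/10)(0.1220+0.0640) + (1/10)(0.1970+0.1220) + (1/10)(0.2880+0.1970) + (1/10)(0.4440+0.2880) + (1/10)(0.7080+0.4440) + (1/10)(1.0000+0.7080)
  = 0.0004 + 0.0021 + 0.0055 + 0.0102 + 0.0186 + 0.0319 + 0.0485 + 0.0732 + 0.1152 + 0.1708 = 0.4764
G = 1 − 0.4764 = 0.5236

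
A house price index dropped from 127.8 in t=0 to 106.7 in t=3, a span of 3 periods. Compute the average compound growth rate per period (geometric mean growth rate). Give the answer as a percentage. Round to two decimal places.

-5.84%

Growth factor = (106.7/127.8)^(1/3) = (0.834898)^(1/3) = 0.941625
Growth rate = 0.941625 − 1 = -0.058375 = -5.8375%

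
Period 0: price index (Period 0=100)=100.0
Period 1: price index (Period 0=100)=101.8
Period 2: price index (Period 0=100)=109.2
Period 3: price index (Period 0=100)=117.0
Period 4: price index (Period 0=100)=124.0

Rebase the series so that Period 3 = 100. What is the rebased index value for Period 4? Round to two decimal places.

Rebased(Period 4) = 124.0 / 117.0 × 100 = 105.9829

105.98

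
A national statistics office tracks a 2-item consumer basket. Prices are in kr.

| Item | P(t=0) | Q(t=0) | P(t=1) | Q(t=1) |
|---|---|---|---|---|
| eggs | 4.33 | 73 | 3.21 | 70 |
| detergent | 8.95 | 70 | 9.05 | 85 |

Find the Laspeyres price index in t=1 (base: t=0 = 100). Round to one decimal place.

92.1

Laspeyres price index uses base-period quantities as weights.
ΣP(t=1)·Q(t=0) = 3.21×73 + 9.05×70 = 234.33 + 633.5 = 867.83
ΣP(t=0)·Q(t=0) = 4.33×73 + 8.95×70 = 316.09 + 626.5 = 942.59
Index = 867.83 / 942.59 × 100 = 92.0687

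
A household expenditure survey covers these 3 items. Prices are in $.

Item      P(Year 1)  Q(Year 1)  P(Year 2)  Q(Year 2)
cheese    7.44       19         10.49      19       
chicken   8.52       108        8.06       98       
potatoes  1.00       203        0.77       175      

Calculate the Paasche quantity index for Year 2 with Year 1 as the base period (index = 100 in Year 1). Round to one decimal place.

91.7

Paasche quantity index uses current-period prices as weights.
ΣP(Year 2)·Q(Year 2) = 10.49×19 + 8.06×98 + 0.77×175 = 199.31 + 789.88 + 134.75 = 1123.94
ΣP(Year 2)·Q(Year 1) = 10.49×19 + 8.06×108 + 0.77×203 = 199.31 + 870.48 + 156.31 = 1226.1
Index = 1123.94 / 1226.1 × 100 = 91.6679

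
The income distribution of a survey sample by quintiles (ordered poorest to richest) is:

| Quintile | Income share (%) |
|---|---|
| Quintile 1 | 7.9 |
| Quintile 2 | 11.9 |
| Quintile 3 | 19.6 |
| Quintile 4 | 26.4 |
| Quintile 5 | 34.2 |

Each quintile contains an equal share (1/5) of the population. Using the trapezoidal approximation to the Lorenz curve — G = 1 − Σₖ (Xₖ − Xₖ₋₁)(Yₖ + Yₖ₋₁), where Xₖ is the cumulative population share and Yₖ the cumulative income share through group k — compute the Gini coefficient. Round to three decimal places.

0.268

Cumulative income shares Yₖ: 0.0790, 0.1980, 0.3940, 0.6580, 1.0000
Σ (Xₖ−Xₖ₋₁)(Yₖ+Yₖ₋₁) = (1/5)(0.0790+0.0000) + (1/5)(0.1980+0.0790) + (1/5)(0.3940+0.1980) + (1/5)(0.6580+0.3940) + (1/5)(1.0000+0.6580)
  = 0.0158 + 0.0554 + 0.1184 + 0.2104 + 0.3316 = 0.7316
G = 1 − 0.7316 = 0.2684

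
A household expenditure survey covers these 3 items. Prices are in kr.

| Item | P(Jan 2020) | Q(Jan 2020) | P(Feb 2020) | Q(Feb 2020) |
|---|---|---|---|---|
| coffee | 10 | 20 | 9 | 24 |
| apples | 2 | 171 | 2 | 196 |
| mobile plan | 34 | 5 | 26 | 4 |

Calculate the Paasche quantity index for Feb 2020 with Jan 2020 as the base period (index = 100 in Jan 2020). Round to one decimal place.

Paasche quantity index uses current-period prices as weights.
ΣP(Feb 2020)·Q(Feb 2020) = 9×24 + 2×196 + 26×4 = 216 + 392 + 104 = 712
ΣP(Feb 2020)·Q(Jan 2020) = 9×20 + 2×171 + 26×5 = 180 + 342 + 130 = 652
Index = 712 / 652 × 100 = 109.2025

109.2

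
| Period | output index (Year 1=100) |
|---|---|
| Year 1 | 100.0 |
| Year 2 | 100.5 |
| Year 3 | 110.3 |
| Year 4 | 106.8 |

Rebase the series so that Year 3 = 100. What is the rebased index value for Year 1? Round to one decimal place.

Rebased(Year 1) = 100.0 / 110.3 × 100 = 90.6618

90.7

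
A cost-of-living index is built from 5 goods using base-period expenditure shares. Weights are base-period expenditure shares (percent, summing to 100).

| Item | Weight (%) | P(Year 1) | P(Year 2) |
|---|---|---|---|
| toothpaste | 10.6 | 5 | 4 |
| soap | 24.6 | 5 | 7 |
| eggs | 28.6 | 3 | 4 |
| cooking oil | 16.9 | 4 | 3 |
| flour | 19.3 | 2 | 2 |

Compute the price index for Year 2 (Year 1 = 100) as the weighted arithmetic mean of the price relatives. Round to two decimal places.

113.03

toothpaste: 10.6 × (4/5) = 10.6 × 0.800000 = 8.4800
soap: 24.6 × (7/5) = 24.6 × 1.400000 = 34.4400
eggs: 28.6 × (4/3) = 28.6 × 1.333333 = 38.1333
cooking oil: 16.9 × (3/4) = 16.9 × 0.750000 = 12.6750
flour: 19.3 × (2/2) = 19.3 × 1.000000 = 19.3000
Index = Σ wᵢ·(p₁ᵢ/p₀ᵢ) = 8.4800 + 34.4400 + 38.1333 + 12.6750 + 19.3000 = 113.0283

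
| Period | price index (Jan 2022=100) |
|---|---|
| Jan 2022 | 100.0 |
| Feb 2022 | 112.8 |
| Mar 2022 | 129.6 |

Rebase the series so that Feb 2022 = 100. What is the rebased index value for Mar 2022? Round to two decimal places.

Rebased(Mar 2022) = 129.6 / 112.8 × 100 = 114.8936

114.89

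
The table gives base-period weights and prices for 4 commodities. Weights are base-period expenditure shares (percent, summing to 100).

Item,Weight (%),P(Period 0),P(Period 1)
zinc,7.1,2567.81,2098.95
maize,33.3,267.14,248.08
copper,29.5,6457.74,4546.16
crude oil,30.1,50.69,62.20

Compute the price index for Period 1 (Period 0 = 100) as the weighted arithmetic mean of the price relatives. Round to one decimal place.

94.4

zinc: 7.1 × (2098.95/2567.81) = 7.1 × 0.817409 = 5.8036
maize: 33.3 × (248.08/267.14) = 33.3 × 0.928652 = 30.9241
copper: 29.5 × (4546.16/6457.74) = 29.5 × 0.703986 = 20.7676
crude oil: 30.1 × (62.20/50.69) = 30.1 × 1.227066 = 36.9347
Index = Σ wᵢ·(p₁ᵢ/p₀ᵢ) = 5.8036 + 30.9241 + 20.7676 + 36.9347 = 94.4300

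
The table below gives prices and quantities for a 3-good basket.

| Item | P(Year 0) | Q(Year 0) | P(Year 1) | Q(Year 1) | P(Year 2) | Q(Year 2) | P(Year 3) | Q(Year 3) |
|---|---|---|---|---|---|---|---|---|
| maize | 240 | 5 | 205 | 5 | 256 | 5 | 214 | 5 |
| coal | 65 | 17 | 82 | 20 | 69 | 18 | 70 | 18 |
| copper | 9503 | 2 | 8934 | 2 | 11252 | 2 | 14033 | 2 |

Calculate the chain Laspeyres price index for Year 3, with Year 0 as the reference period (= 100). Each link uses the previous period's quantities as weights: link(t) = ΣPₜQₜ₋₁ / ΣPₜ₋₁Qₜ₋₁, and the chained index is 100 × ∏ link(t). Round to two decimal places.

141.70

Link Year 0→Year 1:
ΣP(Year 1)Q(Year 0) = 205×5 + 82×17 + 8934×2 = 1025 + 1394 + 17868 = 20287
ΣP(Year 0)Q(Year 0) = 240×5 + 65×17 + 9503×2 = 1200 + 1105 + 19006 = 21311
link = 20287/21311 = 0.951950
Link Year 1→Year 2:
ΣP(Year 2)Q(Year 1) = 256×5 + 69×20 + 11252×2 = 1280 + 1380 + 22504 = 25164
ΣP(Year 1)Q(Year 1) = 205×5 + 82×20 + 8934×2 = 1025 + 1640 + 17868 = 20533
link = 25164/20533 = 1.225539
Link Year 2→Year 3:
ΣP(Year 3)Q(Year 2) = 214×5 + 70×18 + 14033×2 = 1070 + 1260 + 28066 = 30396
ΣP(Year 2)Q(Year 2) = 256×5 + 69×18 + 11252×2 = 1280 + 1242 + 22504 = 25026
link = 30396/25026 = 1.214577
Chained index = 100 × 0.951950 × 1.225539 × 1.214577 = 141.6988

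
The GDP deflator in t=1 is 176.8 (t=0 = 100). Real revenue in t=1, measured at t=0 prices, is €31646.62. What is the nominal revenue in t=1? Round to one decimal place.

Nominal = Real × (Index/100) = 31646.62 × (176.8/100)
        = 31646.62 × 1.768 = 55951.2242

55951.2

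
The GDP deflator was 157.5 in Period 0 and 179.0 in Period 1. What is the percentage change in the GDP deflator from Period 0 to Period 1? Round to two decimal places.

13.65%

Change = (179.0 − 157.5) / 157.5 × 100
       = 21.5 / 157.5 × 100 = 13.6508%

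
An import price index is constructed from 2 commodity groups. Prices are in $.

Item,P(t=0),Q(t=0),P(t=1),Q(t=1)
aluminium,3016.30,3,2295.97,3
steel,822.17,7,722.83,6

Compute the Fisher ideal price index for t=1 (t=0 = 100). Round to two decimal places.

Laspeyres component (base-period weights):
ΣP(t=1)Q(t=0) = 2295.97×3 + 722.83×7 = 6887.91 + 5059.81 = 11947.72
ΣP(t=0)Q(t=0) = 3016.30×3 + 822.17×7 = 9048.9 + 5755.19 = 14804.09
L = 11947.72 / 14804.09 × 100 = 80.7055
Paasche component (current-period weights):
ΣP(t=1)Q(t=1) = 2295.97×3 + 722.83×6 = 6887.91 + 4336.98 = 11224.89
ΣP(t=0)Q(t=1) = 3016.30×3 + 822.17×6 = 9048.9 + 4933.02 = 13981.92
P = 11224.89 / 13981.92 × 100 = 80.2815
Fisher = √(L × P) = √(80.7055 × 80.2815) = 80.4932

80.49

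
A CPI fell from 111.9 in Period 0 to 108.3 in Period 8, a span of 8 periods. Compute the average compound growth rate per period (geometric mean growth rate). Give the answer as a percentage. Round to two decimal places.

-0.41%

Growth factor = (108.3/111.9)^(1/8) = (0.967828)^(1/8) = 0.995921
Growth rate = 0.995921 − 1 = -0.004079 = -0.4079%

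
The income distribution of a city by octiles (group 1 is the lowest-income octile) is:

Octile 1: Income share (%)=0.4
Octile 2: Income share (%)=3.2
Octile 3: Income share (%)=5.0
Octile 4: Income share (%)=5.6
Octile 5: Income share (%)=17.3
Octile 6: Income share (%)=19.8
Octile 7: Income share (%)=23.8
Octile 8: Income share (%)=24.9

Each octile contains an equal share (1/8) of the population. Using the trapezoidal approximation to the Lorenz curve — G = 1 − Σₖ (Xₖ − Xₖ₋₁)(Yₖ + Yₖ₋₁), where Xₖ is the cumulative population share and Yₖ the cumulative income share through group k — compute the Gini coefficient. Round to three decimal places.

0.413

Cumulative income shares Yₖ: 0.0040, 0.0360, 0.0860, 0.1420, 0.3150, 0.5130, 0.7510, 1.0000
Σ (Xₖ−Xₖ₋₁)(Yₖ+Yₖ₋₁) = (1/8)(0.0040+0.0000) + (1/8)(0.0360+0.0040) + (1/8)(0.0860+0.0360) + (1/8)(0.1420+0.0860) + (1/8)(0.3150+0.1420) + (1/8)(0.5130+0.3150) + (1/8)(0.7510+0.5130) + (1/8)(1.0000+0.7510)
  = 0.0005 + 0.0050 + 0.0153 + 0.0285 + 0.0571 + 0.1035 + 0.1580 + 0.2189 = 0.5868
G = 1 − 0.5868 = 0.4132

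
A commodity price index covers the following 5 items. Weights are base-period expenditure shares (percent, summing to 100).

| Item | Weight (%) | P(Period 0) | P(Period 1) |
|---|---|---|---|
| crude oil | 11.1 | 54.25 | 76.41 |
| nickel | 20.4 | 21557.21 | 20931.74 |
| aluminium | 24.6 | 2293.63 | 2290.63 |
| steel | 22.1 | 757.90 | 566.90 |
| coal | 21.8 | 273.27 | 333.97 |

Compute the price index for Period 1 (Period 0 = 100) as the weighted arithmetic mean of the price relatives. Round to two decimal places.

crude oil: 11.1 × (76.41/54.25) = 11.1 × 1.408479 = 15.6341
nickel: 20.4 × (20931.74/21557.21) = 20.4 × 0.970986 = 19.8081
aluminium: 24.6 × (2290.63/2293.63) = 24.6 × 0.998692 = 24.5678
steel: 22.1 × (566.90/757.90) = 22.1 × 0.747988 = 16.5305
coal: 21.8 × (333.97/273.27) = 21.8 × 1.222125 = 26.6423
Index = Σ wᵢ·(p₁ᵢ/p₀ᵢ) = 15.6341 + 19.8081 + 24.5678 + 16.5305 + 26.6423 = 103.1829

103.18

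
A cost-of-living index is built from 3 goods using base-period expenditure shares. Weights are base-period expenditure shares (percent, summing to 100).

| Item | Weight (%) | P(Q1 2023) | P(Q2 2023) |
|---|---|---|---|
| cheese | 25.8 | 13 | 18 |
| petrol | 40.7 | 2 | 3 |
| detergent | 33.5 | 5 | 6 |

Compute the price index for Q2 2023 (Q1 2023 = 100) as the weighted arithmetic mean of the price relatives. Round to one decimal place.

cheese: 25.8 × (18/13) = 25.8 × 1.384615 = 35.7231
petrol: 40.7 × (3/2) = 40.7 × 1.500000 = 61.0500
detergent: 33.5 × (6/5) = 33.5 × 1.200000 = 40.2000
Index = Σ wᵢ·(p₁ᵢ/p₀ᵢ) = 35.7231 + 61.0500 + 40.2000 = 136.9731

137.0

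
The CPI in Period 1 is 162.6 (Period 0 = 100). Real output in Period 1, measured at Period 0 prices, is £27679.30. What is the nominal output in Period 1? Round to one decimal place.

Nominal = Real × (Index/100) = 27679.30 × (162.6/100)
        = 27679.30 × 1.626 = 45006.5418

45006.5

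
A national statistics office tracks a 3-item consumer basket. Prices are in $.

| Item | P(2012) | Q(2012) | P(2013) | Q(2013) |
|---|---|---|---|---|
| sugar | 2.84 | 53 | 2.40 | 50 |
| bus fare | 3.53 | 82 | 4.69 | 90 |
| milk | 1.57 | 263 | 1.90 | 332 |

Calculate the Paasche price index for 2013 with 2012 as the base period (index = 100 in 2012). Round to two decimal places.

119.57

Paasche price index uses current-period quantities as weights.
ΣP(2013)·Q(2013) = 2.40×50 + 4.69×90 + 1.90×332 = 120 + 422.1 + 630.8 = 1172.9
ΣP(2012)·Q(2013) = 2.84×50 + 3.53×90 + 1.57×332 = 142 + 317.7 + 521.24 = 980.94
Index = 1172.9 / 980.94 × 100 = 119.5690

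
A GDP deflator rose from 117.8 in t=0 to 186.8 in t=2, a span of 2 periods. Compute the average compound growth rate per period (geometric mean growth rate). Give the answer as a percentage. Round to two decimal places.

Growth factor = (186.8/117.8)^(1/2) = (1.585739)^(1/2) = 1.259261
Growth rate = 1.259261 − 1 = 0.259261 = 25.9261%

25.93%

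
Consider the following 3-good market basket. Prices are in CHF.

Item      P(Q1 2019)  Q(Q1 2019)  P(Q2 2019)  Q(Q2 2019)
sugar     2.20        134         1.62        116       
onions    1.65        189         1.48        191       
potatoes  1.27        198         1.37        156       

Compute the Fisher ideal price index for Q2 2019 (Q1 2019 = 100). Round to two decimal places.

Laspeyres component (base-period weights):
ΣP(Q2 2019)Q(Q1 2019) = 1.62×134 + 1.48×189 + 1.37×198 = 217.08 + 279.72 + 271.26 = 768.06
ΣP(Q1 2019)Q(Q1 2019) = 2.20×134 + 1.65×189 + 1.27×198 = 294.8 + 311.85 + 251.46 = 858.11
L = 768.06 / 858.11 × 100 = 89.5060
Paasche component (current-period weights):
ΣP(Q2 2019)Q(Q2 2019) = 1.62×116 + 1.48×191 + 1.37×156 = 187.92 + 282.68 + 213.72 = 684.32
ΣP(Q1 2019)Q(Q2 2019) = 2.20×116 + 1.65×191 + 1.27×156 = 255.2 + 315.15 + 198.12 = 768.47
P = 684.32 / 768.47 × 100 = 89.0497
Fisher = √(L × P) = √(89.5060 × 89.0497) = 89.2775

89.28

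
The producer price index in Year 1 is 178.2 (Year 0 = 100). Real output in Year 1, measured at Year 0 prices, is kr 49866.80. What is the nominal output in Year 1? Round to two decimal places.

Nominal = Real × (Index/100) = 49866.80 × (178.2/100)
        = 49866.80 × 1.782 = 88862.6376

88862.64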